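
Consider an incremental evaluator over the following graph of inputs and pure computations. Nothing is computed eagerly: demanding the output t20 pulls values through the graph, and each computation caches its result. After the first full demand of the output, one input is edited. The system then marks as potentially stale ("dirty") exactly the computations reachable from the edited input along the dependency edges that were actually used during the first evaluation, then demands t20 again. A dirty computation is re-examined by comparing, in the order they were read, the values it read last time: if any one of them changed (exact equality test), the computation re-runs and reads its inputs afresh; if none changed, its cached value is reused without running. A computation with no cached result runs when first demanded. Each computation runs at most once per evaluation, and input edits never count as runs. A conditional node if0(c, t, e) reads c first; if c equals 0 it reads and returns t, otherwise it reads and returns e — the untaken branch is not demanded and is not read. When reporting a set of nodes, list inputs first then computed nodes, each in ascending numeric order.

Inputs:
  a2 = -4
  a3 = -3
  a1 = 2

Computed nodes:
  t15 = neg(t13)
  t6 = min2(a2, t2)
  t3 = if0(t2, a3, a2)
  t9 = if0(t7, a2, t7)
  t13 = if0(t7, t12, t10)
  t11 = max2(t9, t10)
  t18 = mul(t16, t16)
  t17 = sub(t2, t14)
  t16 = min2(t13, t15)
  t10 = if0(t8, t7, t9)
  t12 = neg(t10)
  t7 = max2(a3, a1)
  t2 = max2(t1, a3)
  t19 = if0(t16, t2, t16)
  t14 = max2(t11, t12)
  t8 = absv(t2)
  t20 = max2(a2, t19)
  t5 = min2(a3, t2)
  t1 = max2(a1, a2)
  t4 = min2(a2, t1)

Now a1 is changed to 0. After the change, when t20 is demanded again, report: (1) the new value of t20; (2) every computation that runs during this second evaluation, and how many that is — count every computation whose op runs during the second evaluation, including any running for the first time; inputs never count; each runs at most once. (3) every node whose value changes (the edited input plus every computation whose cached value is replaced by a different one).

Initial pass — values computed on the first demand:
  t1 = max2(2, -4) = 2
  t2 = max2(2, -3) = 2
  t7 = max2(-3, 2) = 2
  t8 = absv(2) = 2
  t9 = if0(t7=2 -> else branch t7) = 2
  t10 = if0(t8=2 -> else branch t9) = 2
  t13 = if0(t7=2 -> else branch t10) = 2
  t15 = neg(2) = -2
  t16 = min2(2, -2) = -2
  t19 = if0(t16=-2 -> else branch t16) = -2
  t20 = max2(-4, -2) = -2

Second demand — change propagation:
  t1: re-runs because a1 2->0; new result 0.
  t2: re-runs because t1 2->0; new result 0.
  t7: re-runs because a1 2->0; new result 0.
  t8: re-runs because t2 2->0; new result 0.
  t9: dirty yet unreached — the second evaluation never asks for it.
  t10: re-runs because t8 2->0; new result 0.
  t12: newly demanded (no cache) — executes and yields 0.
  t13: re-runs because t7 2->0; t10 2->0; new result 0.
  t15: re-runs because t13 2->0; new result 0.
  t16: re-runs because t13 2->0; t15 -2->0; new result 0.
  t19: re-runs because t16 -2->0; t16 -2->0; new result 0.
  t20: re-runs because t19 -2->0; new result 0.

The important point: the flipped condition redirects demand; t9 is left stale, never re-checked.

t20 now evaluates to 0.
Run set: t1, t2, t7, t8, t10, t12, t13, t15, t16, t19, t20 (11 run).
Changed values: a1, t1, t2, t7, t8, t10, t13, t15, t16, t19, t20.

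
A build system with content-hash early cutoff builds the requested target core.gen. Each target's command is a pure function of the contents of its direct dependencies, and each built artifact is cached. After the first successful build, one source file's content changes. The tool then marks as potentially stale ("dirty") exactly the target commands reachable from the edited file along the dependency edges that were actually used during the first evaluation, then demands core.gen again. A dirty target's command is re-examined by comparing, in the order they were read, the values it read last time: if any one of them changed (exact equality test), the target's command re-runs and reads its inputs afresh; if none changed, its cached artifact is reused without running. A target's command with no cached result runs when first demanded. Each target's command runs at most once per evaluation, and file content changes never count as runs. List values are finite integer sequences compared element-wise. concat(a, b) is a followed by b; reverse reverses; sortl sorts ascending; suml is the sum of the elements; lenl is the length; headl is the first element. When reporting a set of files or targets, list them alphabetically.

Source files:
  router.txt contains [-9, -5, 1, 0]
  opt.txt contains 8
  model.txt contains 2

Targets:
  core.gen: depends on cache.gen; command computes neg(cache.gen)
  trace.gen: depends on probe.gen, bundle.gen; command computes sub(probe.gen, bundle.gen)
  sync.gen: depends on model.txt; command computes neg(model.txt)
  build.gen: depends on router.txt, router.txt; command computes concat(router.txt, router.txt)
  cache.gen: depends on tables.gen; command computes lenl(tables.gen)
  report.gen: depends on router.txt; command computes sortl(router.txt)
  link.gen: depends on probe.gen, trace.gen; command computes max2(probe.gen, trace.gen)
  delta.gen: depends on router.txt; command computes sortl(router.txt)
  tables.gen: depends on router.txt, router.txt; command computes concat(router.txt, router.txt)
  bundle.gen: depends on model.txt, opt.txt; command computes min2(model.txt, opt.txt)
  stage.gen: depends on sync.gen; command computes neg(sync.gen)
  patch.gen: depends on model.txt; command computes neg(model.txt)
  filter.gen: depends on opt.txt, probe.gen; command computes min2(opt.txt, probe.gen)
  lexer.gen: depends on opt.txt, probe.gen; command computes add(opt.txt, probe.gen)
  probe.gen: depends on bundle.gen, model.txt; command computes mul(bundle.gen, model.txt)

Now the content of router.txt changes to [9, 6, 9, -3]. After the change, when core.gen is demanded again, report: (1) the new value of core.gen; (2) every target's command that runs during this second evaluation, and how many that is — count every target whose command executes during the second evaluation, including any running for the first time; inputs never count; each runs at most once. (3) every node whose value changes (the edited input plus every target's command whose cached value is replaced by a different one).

First evaluation (everything demanded from the output):
  tables.gen = concat([-9, -5, 1, 0], [-9, -5, 1, 0]) = [-9, -5, 1, 0, -9, -5, 1, 0]
  cache.gen = lenl([-9, -5, 1, 0, -9, -5, 1, 0]) = 8
  core.gen = neg(8) = -8

Propagation after the edit:
  tables.gen: runs — router.txt [-9, -5, 1, 0]->[9, 6, 9, -3]; router.txt [-9, -5, 1, 0]->[9, 6, 9, -3]; result [9, 6, 9, -3, 9, 6, 9, -3].
  cache.gen: runs — tables.gen [-9, -5, 1, 0, -9, -5, 1, 0]->[9, 6, 9, -3, 9, 6, 9, -3]; result 8 (same value as before).
  core.gen: checked — values it read are unchanged (cache.gen unchanged); reused cached -8 without running.

Key observation: the change is absorbed at cache.gen — it re-runs but produces the same value, and the output's value is unchanged.

New value of core.gen: -8.
Target commands that run: cache.gen, tables.gen — 2 in total.
Values that change: router.txt, tables.gen.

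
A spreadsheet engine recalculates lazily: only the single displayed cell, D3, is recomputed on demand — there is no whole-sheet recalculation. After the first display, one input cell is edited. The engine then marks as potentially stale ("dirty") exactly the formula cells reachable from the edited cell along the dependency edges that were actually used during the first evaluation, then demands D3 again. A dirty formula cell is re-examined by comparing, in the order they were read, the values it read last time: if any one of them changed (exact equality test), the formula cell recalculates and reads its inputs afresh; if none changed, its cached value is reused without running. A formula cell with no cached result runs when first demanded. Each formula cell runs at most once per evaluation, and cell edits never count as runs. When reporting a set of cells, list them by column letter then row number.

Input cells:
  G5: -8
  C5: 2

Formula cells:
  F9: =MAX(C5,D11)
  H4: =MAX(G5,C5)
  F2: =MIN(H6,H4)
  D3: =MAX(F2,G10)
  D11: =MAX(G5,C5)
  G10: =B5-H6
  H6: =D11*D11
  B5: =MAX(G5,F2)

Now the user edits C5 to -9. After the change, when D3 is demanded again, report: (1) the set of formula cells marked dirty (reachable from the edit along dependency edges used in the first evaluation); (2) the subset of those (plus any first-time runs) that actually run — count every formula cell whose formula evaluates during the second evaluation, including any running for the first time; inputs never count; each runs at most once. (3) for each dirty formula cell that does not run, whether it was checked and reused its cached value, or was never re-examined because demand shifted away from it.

First evaluation (everything demanded from the output):
  D11 = MAX(-8, 2) = 2
  H4 = MAX(-8, 2) = 2
  H6 = 2 * 2 = 4
  F2 = MIN(4, 2) = 2
  B5 = MAX(-8, 2) = 2
  G10 = 2 - 4 = -2
  D3 = MAX(2, -2) = 2

Propagation after the edit:
  D11: runs — C5 2->-9; result -8.
  H4: runs — C5 2->-9; result -8.
  H6: runs — D11 2->-8; D11 2->-8; result 64.
  F2: runs — H6 4->64; H4 2->-8; result -8.
  B5: runs — F2 2->-8; result -8.
  G10: runs — B5 2->-8; H6 4->64; result -72.
  D3: runs — F2 2->-8; G10 -2->-72; result -8.

Marked dirty: B5, D3, D11, F2, G10, H4, H6.
Formula cells that run: B5, D3, D11, F2, G10, H4, H6 — 7 in total.
Every dirty formula cell ran.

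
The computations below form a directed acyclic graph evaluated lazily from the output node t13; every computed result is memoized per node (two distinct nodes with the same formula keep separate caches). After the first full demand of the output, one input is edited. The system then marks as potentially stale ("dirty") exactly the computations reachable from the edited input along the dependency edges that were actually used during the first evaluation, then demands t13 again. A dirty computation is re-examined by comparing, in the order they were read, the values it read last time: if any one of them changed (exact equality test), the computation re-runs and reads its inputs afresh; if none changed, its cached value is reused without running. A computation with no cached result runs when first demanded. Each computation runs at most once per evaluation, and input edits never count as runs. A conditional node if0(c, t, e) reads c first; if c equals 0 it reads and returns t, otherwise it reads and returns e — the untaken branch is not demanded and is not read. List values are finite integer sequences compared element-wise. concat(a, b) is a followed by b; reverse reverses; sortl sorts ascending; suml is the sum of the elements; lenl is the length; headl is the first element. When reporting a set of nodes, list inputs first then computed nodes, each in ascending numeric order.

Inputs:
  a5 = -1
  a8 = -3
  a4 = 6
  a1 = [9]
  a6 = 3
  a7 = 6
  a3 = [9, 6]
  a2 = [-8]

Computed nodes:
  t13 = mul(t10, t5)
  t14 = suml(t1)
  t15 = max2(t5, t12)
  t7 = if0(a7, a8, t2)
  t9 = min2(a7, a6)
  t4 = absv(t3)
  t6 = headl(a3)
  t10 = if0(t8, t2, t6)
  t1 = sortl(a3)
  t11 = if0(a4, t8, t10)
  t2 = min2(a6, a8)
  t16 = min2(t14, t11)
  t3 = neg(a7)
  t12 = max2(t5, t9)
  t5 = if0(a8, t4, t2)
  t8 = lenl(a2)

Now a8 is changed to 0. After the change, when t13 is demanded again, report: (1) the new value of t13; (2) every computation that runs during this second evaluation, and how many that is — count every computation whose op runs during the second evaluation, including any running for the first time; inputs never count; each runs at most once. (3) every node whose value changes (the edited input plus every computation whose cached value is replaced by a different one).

Demanding t13 again yields 54.
4 computations run: t3, t4, t5, t13.
The nodes whose values change: a8, t5, t13.
Note the branch switch — demand abandons t2, which is never re-examined.

First demand of the output computes:
  t2 = min2(3, -3) = -3
  t5 = if0(a8=-3 -> else branch t2) = -3
  t6 = headl([9, 6]) = 9
  t8 = lenl([-8]) = 1
  t10 = if0(t8=1 -> else branch t6) = 9
  t13 = mul(9, -3) = -27

After the edit, cleaning proceeds:
  t2: stays stale; no demand reaches it after the flip.
  t3: had never run; runs now, result -6.
  t4: had never run; runs now, result 6.
  t5: a read changed (a8 -3->0) — executes, giving 6.
  t13: a read changed (t5 -3->6) — executes, giving 54.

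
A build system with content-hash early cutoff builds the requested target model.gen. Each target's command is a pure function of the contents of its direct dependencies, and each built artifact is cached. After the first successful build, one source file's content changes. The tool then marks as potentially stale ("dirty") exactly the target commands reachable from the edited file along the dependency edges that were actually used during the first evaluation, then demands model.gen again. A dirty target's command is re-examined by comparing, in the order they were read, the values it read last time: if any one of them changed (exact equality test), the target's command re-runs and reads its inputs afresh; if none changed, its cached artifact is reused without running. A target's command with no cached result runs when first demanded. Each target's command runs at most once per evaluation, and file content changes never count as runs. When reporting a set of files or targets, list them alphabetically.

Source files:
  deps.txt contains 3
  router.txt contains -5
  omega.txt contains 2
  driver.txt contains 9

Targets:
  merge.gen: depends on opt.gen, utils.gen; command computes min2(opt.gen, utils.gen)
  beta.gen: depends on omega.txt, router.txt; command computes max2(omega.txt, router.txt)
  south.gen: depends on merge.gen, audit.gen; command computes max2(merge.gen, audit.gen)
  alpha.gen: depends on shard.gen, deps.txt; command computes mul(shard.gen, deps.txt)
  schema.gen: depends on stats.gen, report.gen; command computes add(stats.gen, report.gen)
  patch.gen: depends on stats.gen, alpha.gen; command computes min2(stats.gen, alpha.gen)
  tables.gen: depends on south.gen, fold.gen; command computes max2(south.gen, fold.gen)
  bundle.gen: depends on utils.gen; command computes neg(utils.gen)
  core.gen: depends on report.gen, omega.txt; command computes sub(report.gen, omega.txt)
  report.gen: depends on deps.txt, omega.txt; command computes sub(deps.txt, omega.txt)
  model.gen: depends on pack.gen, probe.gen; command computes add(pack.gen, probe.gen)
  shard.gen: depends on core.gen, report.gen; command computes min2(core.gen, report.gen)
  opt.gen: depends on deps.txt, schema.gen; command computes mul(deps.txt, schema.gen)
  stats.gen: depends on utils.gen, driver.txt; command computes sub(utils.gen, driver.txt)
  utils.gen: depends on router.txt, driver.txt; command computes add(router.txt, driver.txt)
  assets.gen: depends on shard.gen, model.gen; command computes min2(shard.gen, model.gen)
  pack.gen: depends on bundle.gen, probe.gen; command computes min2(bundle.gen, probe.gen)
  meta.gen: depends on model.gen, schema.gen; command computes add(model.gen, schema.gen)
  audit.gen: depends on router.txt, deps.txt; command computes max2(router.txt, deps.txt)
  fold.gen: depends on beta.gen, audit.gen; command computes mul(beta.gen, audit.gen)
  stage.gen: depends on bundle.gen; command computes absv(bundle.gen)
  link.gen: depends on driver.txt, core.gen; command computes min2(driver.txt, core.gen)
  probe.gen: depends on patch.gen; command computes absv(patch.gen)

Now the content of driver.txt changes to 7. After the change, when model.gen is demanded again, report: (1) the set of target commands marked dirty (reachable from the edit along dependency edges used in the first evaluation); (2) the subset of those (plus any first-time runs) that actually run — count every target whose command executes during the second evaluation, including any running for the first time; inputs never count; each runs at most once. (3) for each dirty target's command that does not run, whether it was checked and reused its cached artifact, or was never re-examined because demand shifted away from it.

Marked dirty: bundle.gen, model.gen, pack.gen, patch.gen, probe.gen, stats.gen, utils.gen.
Target commands that run: bundle.gen, model.gen, pack.gen, stats.gen, utils.gen — 5 in total.
Checked but reused from cache: patch.gen, probe.gen.
Key observation: the cutoff stops propagation at patch.gen — its inputs' values are unchanged, so it reuses its cache.

First evaluation (everything demanded from the output):
  report.gen = sub(3, 2) = 1
  core.gen = sub(1, 2) = -1
  shard.gen = min2(-1, 1) = -1
  alpha.gen = mul(-1, 3) = -3
  utils.gen = add(-5, 9) = 4
  bundle.gen = neg(4) = -4
  stats.gen = sub(4, 9) = -5
  patch.gen = min2(-5, -3) = -5
  probe.gen = absv(-5) = 5
  pack.gen = min2(-4, 5) = -4
  model.gen = add(-4, 5) = 1

Propagation after the edit:
  utils.gen: runs — driver.txt 9->7; result 2.
  bundle.gen: runs — utils.gen 4->2; result -2.
  stats.gen: runs — utils.gen 4->2; driver.txt 9->7; result -5 (same value as before).
  patch.gen: checked — values it read are unchanged (stats.gen unchanged, alpha.gen unchanged); reused cached -5 without running.
  probe.gen: checked — values it read are unchanged (patch.gen unchanged); reused cached 5 without running.
  pack.gen: runs — bundle.gen -4->-2; result -2.
  model.gen: runs — pack.gen -4->-2; result 3.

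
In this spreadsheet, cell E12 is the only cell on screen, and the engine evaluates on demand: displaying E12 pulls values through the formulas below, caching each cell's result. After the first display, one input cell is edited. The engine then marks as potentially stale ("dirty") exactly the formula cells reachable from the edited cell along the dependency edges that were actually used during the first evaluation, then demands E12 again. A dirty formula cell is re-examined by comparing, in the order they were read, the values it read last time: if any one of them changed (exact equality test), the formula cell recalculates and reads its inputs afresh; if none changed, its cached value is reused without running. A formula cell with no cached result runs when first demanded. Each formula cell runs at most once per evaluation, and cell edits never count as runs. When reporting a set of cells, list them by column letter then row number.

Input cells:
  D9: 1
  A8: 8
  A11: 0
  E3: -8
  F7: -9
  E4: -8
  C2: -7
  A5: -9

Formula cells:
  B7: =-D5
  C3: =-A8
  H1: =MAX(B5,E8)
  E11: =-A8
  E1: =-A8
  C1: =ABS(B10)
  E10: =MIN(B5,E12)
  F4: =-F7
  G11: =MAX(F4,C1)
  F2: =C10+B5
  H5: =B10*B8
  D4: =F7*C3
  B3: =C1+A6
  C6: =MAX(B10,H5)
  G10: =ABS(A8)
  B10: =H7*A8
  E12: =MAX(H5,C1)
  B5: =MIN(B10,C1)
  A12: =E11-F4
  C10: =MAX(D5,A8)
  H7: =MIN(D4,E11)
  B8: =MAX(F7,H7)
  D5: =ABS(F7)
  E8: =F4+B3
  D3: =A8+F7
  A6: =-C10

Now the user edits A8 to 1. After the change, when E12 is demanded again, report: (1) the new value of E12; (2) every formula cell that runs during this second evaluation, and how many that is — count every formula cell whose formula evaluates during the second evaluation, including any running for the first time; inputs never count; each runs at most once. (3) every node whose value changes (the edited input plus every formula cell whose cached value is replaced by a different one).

E12 now evaluates to 1.
Run set: B8, B10, C1, C3, D4, E11, E12, H5, H7 (9 run).
Changed values: A8, B8, B10, C1, C3, D4, E11, E12, H5, H7.

Initial pass — values computed on the first demand:
  C3 = -(8) = -8
  D4 = -9 * -8 = 72
  E11 = -(8) = -8
  H7 = MIN(72, -8) = -8
  B8 = MAX(-9, -8) = -8
  B10 = -8 * 8 = -64
  C1 = ABS(-64) = 64
  H5 = -64 * -8 = 512
  E12 = MAX(512, 64) = 512

Second demand — change propagation:
  C3: re-runs because A8 8->1; new result -1.
  D4: re-runs because C3 -8->-1; new result 9.
  E11: re-runs because A8 8->1; new result -1.
  H7: re-runs because D4 72->9; E11 -8->-1; new result -1.
  B8: re-runs because H7 -8->-1; new result -1.
  B10: re-runs because H7 -8->-1; A8 8->1; new result -1.
  C1: re-runs because B10 -64->-1; new result 1.
  H5: re-runs because B10 -64->-1; B8 -8->-1; new result 1.
  E12: re-runs because H5 512->1; C1 64->1; new result 1.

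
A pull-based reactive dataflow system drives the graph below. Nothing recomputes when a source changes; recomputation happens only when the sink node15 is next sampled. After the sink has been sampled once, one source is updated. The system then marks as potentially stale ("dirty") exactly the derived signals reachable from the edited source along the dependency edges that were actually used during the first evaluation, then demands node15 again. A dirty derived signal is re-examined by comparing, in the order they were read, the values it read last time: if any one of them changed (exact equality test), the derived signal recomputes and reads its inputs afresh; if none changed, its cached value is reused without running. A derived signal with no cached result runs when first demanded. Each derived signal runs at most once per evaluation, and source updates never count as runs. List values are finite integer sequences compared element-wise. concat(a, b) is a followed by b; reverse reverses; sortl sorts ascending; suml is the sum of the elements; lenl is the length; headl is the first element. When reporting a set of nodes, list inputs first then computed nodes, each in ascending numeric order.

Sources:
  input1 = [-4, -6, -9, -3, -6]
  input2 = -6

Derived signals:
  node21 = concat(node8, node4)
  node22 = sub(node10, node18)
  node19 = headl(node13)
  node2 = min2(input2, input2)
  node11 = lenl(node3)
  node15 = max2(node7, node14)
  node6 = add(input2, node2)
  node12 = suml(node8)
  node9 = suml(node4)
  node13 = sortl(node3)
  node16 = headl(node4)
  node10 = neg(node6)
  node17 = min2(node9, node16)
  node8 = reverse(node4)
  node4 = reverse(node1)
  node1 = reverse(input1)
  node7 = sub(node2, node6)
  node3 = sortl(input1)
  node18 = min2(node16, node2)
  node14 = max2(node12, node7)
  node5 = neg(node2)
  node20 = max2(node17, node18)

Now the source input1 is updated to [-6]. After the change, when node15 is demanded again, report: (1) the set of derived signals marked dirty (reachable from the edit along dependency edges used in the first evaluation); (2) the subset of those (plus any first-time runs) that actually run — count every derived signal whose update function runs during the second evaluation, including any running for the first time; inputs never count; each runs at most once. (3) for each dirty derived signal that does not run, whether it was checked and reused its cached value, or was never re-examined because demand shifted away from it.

Marked dirty: node1, node4, node8, node12, node14, node15.
Derived signals that run: node1, node4, node8, node12, node14 — 5 in total.
Checked but reused from cache: node15.
Key observation: the change is absorbed at node14 — it re-runs but produces the same value, and the output's value is unchanged.

First evaluation (everything demanded from the output):
  node1 = reverse([-4, -6, -9, -3, -6]) = [-6, -3, -9, -6, -4]
  node2 = min2(-6, -6) = -6
  node4 = reverse([-6, -3, -9, -6, -4]) = [-4, -6, -9, -3, -6]
  node6 = add(-6, -6) = -12
  node7 = sub(-6, -12) = 6
  node8 = reverse([-4, -6, -9, -3, -6]) = [-6, -3, -9, -6, -4]
  node12 = suml([-6, -3, -9, -6, -4]) = -28
  node14 = max2(-28, 6) = 6
  node15 = max2(6, 6) = 6

Propagation after the edit:
  node1: runs — input1 [-4, -6, -9, -3, -6]->[-6]; result [-6].
  node4: runs — node1 [-6, -3, -9, -6, -4]->[-6]; result [-6].
  node8: runs — node4 [-4, -6, -9, -3, -6]->[-6]; result [-6].
  node12: runs — node8 [-6, -3, -9, -6, -4]->[-6]; result -6.
  node14: runs — node12 -28->-6; result 6 (same value as before).
  node15: checked — values it read are unchanged (node7 unchanged, node14 unchanged); reused cached 6 without running.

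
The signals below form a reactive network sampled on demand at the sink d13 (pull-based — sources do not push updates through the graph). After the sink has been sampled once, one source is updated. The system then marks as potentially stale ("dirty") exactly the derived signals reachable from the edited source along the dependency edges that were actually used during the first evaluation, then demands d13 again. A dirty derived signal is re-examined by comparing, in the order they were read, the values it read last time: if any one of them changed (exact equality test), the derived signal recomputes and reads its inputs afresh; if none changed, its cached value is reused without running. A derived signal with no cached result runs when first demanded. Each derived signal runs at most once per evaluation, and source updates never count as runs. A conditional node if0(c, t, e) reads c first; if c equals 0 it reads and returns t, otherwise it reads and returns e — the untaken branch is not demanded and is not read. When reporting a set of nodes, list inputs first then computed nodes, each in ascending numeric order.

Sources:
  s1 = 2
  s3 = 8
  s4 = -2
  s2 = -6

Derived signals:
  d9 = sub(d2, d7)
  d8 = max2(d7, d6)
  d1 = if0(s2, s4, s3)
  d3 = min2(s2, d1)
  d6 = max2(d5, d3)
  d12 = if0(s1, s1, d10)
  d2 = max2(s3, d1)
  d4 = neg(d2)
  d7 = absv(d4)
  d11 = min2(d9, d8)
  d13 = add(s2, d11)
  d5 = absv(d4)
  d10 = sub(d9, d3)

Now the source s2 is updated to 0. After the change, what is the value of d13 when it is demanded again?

d13 now evaluates to 0.
The important point: at d4 every value read last time is unchanged, so the dirty flag clears without a run.

Initial pass — values computed on the first demand:
  d1 = if0(s2=-6 -> else branch s3) = 8
  d2 = max2(8, 8) = 8
  d3 = min2(-6, 8) = -6
  d4 = neg(8) = -8
  d5 = absv(-8) = 8
  d6 = max2(8, -6) = 8
  d7 = absv(-8) = 8
  d8 = max2(8, 8) = 8
  d9 = sub(8, 8) = 0
  d11 = min2(0, 8) = 0
  d13 = add(-6, 0) = -6

Second demand — change propagation:
  d1: re-runs because s2 -6->0; new result -2.
  d2: re-runs because d1 8->-2; new result 8 (unchanged).
  d3: re-runs because s2 -6->0; d1 8->-2; new result -2.
  d4: re-examined; everything it read last time is the same (d2 unchanged) — cache -8 kept, no run.
  d5: re-examined; everything it read last time is the same (d4 unchanged) — cache 8 kept, no run.
  d6: re-runs because d3 -6->-2; new result 8 (unchanged).
  d7: re-examined; everything it read last time is the same (d4 unchanged) — cache 8 kept, no run.
  d8: re-examined; everything it read last time is the same (d7 unchanged, d6 unchanged) — cache 8 kept, no run.
  d9: re-examined; everything it read last time is the same (d2 unchanged, d7 unchanged) — cache 0 kept, no run.
  d11: re-examined; everything it read last time is the same (d9 unchanged, d8 unchanged) — cache 0 kept, no run.
  d13: re-runs because s2 -6->0; new result 0.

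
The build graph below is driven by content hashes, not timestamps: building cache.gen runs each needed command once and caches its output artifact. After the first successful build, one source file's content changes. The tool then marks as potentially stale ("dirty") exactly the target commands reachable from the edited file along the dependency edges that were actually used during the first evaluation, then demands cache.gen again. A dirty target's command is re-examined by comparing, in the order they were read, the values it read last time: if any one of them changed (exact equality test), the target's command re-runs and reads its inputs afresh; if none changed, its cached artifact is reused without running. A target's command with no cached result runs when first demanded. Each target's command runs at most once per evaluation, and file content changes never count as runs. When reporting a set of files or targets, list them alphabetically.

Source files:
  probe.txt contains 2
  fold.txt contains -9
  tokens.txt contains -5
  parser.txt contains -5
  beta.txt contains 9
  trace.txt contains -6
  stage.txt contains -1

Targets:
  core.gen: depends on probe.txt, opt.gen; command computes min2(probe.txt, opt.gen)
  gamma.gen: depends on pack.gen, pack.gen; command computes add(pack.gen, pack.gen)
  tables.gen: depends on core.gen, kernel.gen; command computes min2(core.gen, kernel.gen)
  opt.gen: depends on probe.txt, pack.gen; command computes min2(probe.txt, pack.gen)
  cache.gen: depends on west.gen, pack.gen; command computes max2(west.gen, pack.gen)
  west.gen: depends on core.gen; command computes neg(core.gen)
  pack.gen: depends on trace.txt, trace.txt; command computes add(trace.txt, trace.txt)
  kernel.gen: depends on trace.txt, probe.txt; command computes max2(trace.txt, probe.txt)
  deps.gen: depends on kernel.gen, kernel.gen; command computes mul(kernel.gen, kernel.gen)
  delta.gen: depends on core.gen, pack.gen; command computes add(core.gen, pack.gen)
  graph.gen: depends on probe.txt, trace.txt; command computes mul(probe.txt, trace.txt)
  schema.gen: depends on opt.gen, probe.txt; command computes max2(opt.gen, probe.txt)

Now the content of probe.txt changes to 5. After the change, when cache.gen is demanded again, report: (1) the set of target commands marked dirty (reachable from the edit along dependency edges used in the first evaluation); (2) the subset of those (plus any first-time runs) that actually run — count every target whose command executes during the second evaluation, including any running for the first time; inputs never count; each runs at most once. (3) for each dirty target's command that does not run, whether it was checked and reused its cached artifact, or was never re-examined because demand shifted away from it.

Initial pass — values computed on the first demand:
  pack.gen = add(-6, -6) = -12
  opt.gen = min2(2, -12) = -12
  core.gen = min2(2, -12) = -12
  west.gen = neg(-12) = 12
  cache.gen = max2(12, -12) = 12

Second demand — change propagation:
  opt.gen: re-runs because probe.txt 2->5; new result -12 (unchanged).
  core.gen: re-runs because probe.txt 2->5; new result -12 (unchanged).
  west.gen: re-examined; everything it read last time is the same (core.gen unchanged) — cache 12 kept, no run.
  cache.gen: re-examined; everything it read last time is the same (west.gen unchanged, pack.gen unchanged) — cache 12 kept, no run.

The important point: at west.gen every value read last time is unchanged, so the dirty flag clears without a run.

Dirty set: cache.gen, core.gen, opt.gen, west.gen.
Run set: core.gen, opt.gen (2 run).
Re-examined without running (cache reused): cache.gen, west.gen.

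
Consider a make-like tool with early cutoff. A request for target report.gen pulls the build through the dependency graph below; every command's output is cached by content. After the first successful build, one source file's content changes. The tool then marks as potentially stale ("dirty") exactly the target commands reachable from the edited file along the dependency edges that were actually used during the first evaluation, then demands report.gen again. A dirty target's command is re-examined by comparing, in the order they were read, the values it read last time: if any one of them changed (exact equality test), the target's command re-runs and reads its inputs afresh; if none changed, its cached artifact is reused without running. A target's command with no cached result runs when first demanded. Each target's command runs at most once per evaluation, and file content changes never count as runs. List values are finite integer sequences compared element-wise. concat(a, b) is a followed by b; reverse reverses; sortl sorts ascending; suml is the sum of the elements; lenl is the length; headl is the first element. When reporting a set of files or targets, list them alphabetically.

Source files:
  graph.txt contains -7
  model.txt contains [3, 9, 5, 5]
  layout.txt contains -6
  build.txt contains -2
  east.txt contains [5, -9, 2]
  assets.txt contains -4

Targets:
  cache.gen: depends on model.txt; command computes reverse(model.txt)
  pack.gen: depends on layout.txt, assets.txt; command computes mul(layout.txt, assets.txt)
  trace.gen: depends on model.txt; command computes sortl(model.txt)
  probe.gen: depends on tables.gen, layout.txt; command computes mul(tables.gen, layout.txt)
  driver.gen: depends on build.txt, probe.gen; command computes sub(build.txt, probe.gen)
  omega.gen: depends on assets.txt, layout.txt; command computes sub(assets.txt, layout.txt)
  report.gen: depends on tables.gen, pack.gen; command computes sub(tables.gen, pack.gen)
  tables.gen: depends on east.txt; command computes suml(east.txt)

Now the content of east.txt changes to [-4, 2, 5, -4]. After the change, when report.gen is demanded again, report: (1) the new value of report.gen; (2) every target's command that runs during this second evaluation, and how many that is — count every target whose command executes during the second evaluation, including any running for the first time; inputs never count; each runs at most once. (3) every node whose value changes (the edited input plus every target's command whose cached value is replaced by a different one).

Demanding report.gen again yields -25.
2 target commands run: report.gen, tables.gen.
The nodes whose values change: east.txt, report.gen, tables.gen.

First demand of the output computes:
  pack.gen = mul(-6, -4) = 24
  tables.gen = suml([5, -9, 2]) = -2
  report.gen = sub(-2, 24) = -26

After the edit, cleaning proceeds:
  tables.gen: a read changed (east.txt [5, -9, 2]->[-4, 2, 5, -4]) — executes, giving -1.
  report.gen: a read changed (tables.gen -2->-1) — executes, giving -25.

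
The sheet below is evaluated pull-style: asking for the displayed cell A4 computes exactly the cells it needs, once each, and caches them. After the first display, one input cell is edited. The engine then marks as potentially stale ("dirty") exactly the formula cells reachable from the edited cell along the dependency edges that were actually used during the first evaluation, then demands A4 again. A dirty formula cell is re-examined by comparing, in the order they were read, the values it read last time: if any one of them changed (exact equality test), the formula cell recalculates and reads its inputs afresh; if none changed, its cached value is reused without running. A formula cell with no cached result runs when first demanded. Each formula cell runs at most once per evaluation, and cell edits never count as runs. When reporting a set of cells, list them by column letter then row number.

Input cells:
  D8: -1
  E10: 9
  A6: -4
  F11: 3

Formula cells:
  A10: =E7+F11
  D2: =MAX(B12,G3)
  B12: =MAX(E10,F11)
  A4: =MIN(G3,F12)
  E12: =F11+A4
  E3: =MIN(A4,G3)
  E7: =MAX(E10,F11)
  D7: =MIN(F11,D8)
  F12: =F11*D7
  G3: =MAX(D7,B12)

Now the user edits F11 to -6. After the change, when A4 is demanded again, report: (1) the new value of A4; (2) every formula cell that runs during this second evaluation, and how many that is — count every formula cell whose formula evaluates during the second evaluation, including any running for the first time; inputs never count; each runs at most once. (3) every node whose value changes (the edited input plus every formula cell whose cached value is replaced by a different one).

Demanding A4 again yields 9.
5 formula cells run: A4, B12, D7, F12, G3.
The nodes whose values change: A4, D7, F11, F12.

First demand of the output computes:
  B12 = MAX(9, 3) = 9
  D7 = MIN(3, -1) = -1
  F12 = 3 * -1 = -3
  G3 = MAX(-1, 9) = 9
  A4 = MIN(9, -3) = -3

After the edit, cleaning proceeds:
  B12: a read changed (F11 3->-6) — executes, giving 9 — identical to its old value.
  D7: a read changed (F11 3->-6) — executes, giving -6.
  F12: a read changed (F11 3->-6; D7 -1->-6) — executes, giving 36.
  G3: a read changed (D7 -1->-6) — executes, giving 9 — identical to its old value.
  A4: a read changed (F12 -3->36) — executes, giving 9.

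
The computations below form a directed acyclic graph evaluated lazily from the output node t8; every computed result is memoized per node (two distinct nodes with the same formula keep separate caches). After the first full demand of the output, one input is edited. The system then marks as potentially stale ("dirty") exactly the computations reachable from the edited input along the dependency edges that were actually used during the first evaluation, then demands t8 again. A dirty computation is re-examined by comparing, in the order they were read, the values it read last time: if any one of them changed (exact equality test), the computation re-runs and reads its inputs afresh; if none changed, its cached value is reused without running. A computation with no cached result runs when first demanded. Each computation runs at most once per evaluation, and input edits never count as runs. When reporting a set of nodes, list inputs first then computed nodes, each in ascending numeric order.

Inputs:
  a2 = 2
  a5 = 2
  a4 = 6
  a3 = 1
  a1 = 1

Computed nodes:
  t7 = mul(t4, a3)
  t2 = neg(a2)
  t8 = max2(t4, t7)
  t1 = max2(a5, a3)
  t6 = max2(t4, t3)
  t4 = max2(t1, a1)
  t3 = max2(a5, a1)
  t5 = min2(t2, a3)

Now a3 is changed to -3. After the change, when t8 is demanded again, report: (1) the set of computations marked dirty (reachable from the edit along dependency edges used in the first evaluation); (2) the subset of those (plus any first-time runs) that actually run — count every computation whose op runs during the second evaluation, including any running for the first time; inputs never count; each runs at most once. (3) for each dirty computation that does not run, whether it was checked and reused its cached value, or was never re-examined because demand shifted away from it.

The edit dirties: t1, t4, t7, t8.
3 computations run: t1, t7, t8.
Cache hits after checking: t4.
Note where the cutoff bites: t4 is checked, finds nothing changed, and keeps its cache.

First demand of the output computes:
  t1 = max2(2, 1) = 2
  t4 = max2(2, 1) = 2
  t7 = mul(2, 1) = 2
  t8 = max2(2, 2) = 2

After the edit, cleaning proceeds:
  t1: a read changed (a3 1->-3) — executes, giving 2 — identical to its old value.
  t4: dirty, but its reads are unchanged (t1 unchanged, a1 unchanged); cached 2 stands.
  t7: a read changed (a3 1->-3) — executes, giving -6.
  t8: a read changed (t7 2->-6) — executes, giving 2 — identical to its old value.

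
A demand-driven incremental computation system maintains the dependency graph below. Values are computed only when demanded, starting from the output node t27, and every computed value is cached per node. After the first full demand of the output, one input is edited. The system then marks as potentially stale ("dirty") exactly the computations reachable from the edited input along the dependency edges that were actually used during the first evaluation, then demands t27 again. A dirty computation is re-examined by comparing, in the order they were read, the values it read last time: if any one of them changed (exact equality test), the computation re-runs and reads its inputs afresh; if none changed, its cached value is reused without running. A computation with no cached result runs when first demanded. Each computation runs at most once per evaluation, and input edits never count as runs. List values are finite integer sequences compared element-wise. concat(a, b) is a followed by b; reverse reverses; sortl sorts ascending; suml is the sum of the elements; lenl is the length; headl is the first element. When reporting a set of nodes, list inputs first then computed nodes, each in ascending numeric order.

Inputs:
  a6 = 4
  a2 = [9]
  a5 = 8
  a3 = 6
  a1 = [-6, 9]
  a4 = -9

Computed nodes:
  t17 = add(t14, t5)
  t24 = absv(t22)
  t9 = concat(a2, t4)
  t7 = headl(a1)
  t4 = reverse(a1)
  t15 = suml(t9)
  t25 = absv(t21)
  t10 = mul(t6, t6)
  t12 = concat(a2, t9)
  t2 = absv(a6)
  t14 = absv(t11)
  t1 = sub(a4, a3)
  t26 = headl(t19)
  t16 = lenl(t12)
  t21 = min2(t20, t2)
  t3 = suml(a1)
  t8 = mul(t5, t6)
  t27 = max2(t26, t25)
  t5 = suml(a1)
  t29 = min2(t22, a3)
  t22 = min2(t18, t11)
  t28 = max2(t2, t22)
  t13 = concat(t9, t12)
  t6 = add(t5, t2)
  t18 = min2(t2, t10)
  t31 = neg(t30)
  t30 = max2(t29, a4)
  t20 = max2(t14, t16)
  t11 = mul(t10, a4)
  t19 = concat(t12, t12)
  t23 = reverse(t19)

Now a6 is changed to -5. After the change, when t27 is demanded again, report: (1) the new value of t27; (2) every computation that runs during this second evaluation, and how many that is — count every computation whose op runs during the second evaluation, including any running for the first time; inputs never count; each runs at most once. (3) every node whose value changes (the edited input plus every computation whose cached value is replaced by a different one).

First evaluation (everything demanded from the output):
  t2 = absv(4) = 4
  t4 = reverse([-6, 9]) = [9, -6]
  t5 = suml([-6, 9]) = 3
  t6 = add(3, 4) = 7
  t9 = concat([9], [9, -6]) = [9, 9, -6]
  t10 = mul(7, 7) = 49
  t11 = mul(49, -9) = -441
  t12 = concat([9], [9, 9, -6]) = [9, 9, 9, -6]
  t14 = absv(-441) = 441
  t16 = lenl([9, 9, 9, -6]) = 4
  t19 = concat([9, 9, 9, -6], [9, 9, 9, -6]) = [9, 9, 9, -6, 9, 9, 9, -6]
  t20 = max2(441, 4) = 441
  t21 = min2(441, 4) = 4
  t25 = absv(4) = 4
  t26 = headl([9, 9, 9, -6, 9, 9, 9, -6]) = 9
  t27 = max2(9, 4) = 9

Propagation after the edit:
  t2: runs — a6 4->-5; result 5.
  t6: runs — t2 4->5; result 8.
  t10: runs — t6 7->8; t6 7->8; result 64.
  t11: runs — t10 49->64; result -576.
  t14: runs — t11 -441->-576; result 576.
  t20: runs — t14 441->576; result 576.
  t21: runs — t20 441->576; t2 4->5; result 5.
  t25: runs — t21 4->5; result 5.
  t27: runs — t25 4->5; result 9 (same value as before).

New value of t27: 9.
Computations that run: t2, t6, t10, t11, t14, t20, t21, t25, t27 — 9 in total.
Values that change: a6, t2, t6, t10, t11, t14, t20, t21, t25.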